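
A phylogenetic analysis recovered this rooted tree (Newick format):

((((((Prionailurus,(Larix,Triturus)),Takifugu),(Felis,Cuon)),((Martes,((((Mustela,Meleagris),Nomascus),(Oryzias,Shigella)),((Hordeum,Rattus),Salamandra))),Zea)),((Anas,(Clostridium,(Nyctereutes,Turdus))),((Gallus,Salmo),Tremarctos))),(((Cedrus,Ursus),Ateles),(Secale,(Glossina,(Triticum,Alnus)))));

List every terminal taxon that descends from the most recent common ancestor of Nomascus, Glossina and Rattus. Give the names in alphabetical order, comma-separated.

Alnus, Anas, Ateles, Cedrus, Clostridium, Cuon, Felis, Gallus, Glossina, Hordeum, Larix, Martes, Meleagris, Mustela, Nomascus, Nyctereutes, Oryzias, Prionailurus, Rattus, Salamandra, Salmo, Secale, Shigella, Takifugu, Tremarctos, Triticum, Triturus, Turdus, Ursus, Zea

Tracing Nomascus: it sits inside ((Mustela,Meleagris),Nomascus).
Tracing Glossina: it sits inside (Glossina,(Triticum,Alnus)).
Tracing Rattus: it sits inside (Hordeum,Rattus).
The smallest clade enclosing all 3 is the whole tree (their MRCA is the root), so the answer is all 30 tips in alphabetical order.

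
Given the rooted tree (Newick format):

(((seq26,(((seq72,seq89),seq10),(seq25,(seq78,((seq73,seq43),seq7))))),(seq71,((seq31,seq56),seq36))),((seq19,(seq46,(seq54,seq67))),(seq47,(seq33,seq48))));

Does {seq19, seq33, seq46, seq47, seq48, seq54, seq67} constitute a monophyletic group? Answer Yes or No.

The most recent common ancestor of these taxa subtends ((seq19,(seq46,(seq54,seq67))),(seq47,(seq33,seq48))).
That clade has exactly 7 tips — every listed taxon and nothing else — so the group is monophyletic.

Yes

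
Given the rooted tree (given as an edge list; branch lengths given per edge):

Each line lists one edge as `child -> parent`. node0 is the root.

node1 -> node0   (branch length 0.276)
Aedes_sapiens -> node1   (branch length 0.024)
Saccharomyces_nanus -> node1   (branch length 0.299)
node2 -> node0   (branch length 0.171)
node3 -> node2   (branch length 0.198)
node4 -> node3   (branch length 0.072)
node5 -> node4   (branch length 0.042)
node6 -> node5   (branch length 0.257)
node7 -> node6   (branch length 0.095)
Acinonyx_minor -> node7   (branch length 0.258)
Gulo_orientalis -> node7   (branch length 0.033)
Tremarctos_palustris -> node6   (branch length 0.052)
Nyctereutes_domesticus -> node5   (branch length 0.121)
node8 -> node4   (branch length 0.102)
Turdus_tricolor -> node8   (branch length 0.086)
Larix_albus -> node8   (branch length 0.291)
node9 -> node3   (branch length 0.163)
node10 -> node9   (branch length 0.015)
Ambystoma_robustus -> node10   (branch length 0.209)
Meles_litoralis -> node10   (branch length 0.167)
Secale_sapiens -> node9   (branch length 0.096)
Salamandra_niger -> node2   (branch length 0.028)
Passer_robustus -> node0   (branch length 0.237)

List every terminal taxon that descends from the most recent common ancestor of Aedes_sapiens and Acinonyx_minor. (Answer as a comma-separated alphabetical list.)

Acinonyx_minor, Aedes_sapiens, Ambystoma_robustus, Gulo_orientalis, Larix_albus, Meles_litoralis, Nyctereutes_domesticus, Passer_robustus, Saccharomyces_nanus, Salamandra_niger, Secale_sapiens, Tremarctos_palustris, Turdus_tricolor

Tracing Aedes_sapiens: it sits inside (Aedes_sapiens,Saccharomyces_nanus).
Tracing Acinonyx_minor: it sits inside (Acinonyx_minor,Gulo_orientalis).
The smallest clade enclosing both is the whole tree (their MRCA is the root), so the answer is all 13 tips in alphabetical order.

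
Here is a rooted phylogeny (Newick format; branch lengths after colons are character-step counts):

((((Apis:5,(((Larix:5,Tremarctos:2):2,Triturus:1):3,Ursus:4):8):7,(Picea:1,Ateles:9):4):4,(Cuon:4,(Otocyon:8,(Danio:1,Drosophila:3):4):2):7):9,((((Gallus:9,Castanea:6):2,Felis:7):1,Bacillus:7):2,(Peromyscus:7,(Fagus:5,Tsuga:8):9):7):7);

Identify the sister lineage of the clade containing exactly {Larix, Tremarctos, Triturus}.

Ursus

The clade containing exactly {Larix, Tremarctos, Triturus} attaches to the tree at the node subtending (((Larix,Tremarctos),Triturus),Ursus).
The other lineage descending from that same node — the sister group — is the single tip Ursus.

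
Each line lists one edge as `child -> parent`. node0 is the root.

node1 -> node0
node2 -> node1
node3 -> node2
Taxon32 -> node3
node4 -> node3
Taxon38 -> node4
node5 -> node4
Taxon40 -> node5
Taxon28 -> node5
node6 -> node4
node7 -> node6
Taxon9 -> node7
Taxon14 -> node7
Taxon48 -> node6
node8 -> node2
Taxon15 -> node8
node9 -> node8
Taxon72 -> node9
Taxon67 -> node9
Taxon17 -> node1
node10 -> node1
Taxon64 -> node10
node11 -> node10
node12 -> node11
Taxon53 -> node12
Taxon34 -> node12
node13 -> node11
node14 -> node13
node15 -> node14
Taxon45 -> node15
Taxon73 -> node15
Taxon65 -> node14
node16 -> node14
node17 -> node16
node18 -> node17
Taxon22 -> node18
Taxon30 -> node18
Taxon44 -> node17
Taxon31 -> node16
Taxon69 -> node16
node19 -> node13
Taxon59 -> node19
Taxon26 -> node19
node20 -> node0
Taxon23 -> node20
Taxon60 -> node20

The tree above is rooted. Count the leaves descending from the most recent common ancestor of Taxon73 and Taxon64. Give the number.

The MRCA of Taxon73 and Taxon64 is the node subtending (Taxon64,((Taxon53,Taxon34),(((Taxon45,Taxon73),Taxon65,(((Taxon22,Taxon30),Taxon44),Taxon31,Taxon69)),(Taxon59,Taxon26)))).
That clade contains 13 terminal taxa: Taxon22, Taxon26, Taxon30, Taxon31, Taxon34, Taxon44, Taxon45, Taxon53, Taxon59, Taxon64, Taxon65, Taxon69, Taxon73.

13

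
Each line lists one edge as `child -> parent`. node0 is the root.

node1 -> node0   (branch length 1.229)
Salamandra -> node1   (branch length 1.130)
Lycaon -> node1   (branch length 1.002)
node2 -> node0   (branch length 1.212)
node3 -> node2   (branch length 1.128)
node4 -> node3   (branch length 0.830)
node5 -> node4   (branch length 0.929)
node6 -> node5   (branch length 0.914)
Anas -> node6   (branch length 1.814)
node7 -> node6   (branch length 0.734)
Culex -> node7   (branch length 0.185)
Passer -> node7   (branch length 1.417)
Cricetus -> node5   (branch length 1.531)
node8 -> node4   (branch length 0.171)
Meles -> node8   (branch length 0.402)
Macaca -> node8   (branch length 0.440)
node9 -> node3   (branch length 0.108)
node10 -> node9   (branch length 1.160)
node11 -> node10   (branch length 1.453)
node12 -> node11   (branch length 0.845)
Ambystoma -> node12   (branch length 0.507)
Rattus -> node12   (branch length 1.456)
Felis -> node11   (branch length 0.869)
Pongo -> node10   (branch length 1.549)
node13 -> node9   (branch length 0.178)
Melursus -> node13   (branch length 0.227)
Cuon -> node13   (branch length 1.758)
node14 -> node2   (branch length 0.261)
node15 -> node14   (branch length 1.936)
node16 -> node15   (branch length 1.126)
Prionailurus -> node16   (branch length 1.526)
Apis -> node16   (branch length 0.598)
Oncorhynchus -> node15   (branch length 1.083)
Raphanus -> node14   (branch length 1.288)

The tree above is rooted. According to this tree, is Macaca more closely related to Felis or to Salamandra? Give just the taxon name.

Felis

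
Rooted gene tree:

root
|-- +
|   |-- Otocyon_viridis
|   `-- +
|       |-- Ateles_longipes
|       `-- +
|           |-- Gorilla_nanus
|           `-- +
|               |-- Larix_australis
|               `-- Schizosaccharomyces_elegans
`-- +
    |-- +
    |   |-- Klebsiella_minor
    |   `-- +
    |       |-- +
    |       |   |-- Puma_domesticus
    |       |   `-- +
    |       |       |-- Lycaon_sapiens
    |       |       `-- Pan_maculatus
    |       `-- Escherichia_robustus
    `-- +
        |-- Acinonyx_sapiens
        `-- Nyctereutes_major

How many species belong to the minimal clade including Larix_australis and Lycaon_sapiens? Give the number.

12

The MRCA of Larix_australis and Lycaon_sapiens is the root, so the clade is the entire tree.
That clade contains 12 terminal taxa: Acinonyx_sapiens, Ateles_longipes, Escherichia_robustus, Gorilla_nanus, Klebsiella_minor, Larix_australis, Lycaon_sapiens, Nyctereutes_major, Otocyon_viridis, Pan_maculatus, Puma_domesticus, Schizosaccharomyces_elegans.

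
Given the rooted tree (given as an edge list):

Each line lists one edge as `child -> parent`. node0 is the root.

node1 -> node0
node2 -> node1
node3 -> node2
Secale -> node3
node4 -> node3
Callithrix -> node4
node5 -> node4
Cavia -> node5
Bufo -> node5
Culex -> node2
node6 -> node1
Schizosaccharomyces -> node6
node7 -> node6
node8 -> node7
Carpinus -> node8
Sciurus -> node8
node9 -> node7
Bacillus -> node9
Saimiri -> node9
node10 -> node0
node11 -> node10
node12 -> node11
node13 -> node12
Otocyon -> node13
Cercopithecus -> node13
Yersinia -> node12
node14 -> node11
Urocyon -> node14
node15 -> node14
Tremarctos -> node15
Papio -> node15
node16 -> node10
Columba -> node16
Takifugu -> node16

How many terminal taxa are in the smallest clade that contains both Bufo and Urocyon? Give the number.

18

The MRCA of Bufo and Urocyon is the root, so the clade is the entire tree.
That clade contains 18 terminal taxa: Bacillus, Bufo, Callithrix, Carpinus, Cavia, Cercopithecus, Columba, Culex, Otocyon, Papio, Saimiri, Schizosaccharomyces, Sciurus, Secale, Takifugu, Tremarctos, Urocyon, Yersinia.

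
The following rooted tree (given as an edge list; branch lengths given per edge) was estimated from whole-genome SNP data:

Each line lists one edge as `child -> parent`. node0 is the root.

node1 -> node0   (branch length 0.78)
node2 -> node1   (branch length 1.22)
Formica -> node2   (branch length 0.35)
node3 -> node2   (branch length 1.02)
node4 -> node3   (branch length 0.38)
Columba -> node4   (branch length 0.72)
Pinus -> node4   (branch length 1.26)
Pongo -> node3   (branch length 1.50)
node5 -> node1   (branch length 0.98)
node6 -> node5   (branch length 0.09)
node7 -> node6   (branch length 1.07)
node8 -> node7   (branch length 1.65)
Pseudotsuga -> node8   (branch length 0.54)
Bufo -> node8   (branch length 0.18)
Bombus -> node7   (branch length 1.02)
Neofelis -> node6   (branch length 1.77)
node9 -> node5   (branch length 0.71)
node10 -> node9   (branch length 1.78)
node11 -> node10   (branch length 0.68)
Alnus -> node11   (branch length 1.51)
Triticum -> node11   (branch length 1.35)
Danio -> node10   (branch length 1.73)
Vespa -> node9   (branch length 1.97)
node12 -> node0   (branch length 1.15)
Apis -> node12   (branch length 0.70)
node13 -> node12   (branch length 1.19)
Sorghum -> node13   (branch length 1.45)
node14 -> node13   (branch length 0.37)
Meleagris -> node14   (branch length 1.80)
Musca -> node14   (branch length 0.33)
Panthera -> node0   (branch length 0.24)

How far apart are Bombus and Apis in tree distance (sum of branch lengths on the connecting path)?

5.79

The path runs Bombus → … → MRCA → … → Apis; the MRCA is the root of the tree.
Branch lengths along that path: 1.02 + 1.07 + 0.09 + 0.98 + 0.78 + 1.15 + 0.70 = 5.79.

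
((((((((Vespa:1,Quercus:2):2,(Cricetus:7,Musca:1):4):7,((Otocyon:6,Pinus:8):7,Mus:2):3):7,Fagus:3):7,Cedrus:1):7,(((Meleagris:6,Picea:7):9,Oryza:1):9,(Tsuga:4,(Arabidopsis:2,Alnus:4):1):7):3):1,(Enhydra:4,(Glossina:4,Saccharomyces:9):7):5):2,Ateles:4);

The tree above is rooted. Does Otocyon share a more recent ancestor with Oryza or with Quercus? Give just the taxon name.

The MRCA of Otocyon and Quercus subtends (((Vespa,Quercus),(Cricetus,Musca)),((Otocyon,Pinus),Mus)) (7 taxa).
The MRCA of Otocyon and Oryza subtends ((((((Vespa,Quercus),(Cricetus,Musca)),((Otocyon,Pinus),Mus)),Fagus),Cedrus),(((Meleagris,Picea),Oryza),(Tsuga,(Arabidopsis,Alnus)))) (15 taxa).
The first is nested inside the second, so Otocyon shares a more recent common ancestor with Quercus.

Quercus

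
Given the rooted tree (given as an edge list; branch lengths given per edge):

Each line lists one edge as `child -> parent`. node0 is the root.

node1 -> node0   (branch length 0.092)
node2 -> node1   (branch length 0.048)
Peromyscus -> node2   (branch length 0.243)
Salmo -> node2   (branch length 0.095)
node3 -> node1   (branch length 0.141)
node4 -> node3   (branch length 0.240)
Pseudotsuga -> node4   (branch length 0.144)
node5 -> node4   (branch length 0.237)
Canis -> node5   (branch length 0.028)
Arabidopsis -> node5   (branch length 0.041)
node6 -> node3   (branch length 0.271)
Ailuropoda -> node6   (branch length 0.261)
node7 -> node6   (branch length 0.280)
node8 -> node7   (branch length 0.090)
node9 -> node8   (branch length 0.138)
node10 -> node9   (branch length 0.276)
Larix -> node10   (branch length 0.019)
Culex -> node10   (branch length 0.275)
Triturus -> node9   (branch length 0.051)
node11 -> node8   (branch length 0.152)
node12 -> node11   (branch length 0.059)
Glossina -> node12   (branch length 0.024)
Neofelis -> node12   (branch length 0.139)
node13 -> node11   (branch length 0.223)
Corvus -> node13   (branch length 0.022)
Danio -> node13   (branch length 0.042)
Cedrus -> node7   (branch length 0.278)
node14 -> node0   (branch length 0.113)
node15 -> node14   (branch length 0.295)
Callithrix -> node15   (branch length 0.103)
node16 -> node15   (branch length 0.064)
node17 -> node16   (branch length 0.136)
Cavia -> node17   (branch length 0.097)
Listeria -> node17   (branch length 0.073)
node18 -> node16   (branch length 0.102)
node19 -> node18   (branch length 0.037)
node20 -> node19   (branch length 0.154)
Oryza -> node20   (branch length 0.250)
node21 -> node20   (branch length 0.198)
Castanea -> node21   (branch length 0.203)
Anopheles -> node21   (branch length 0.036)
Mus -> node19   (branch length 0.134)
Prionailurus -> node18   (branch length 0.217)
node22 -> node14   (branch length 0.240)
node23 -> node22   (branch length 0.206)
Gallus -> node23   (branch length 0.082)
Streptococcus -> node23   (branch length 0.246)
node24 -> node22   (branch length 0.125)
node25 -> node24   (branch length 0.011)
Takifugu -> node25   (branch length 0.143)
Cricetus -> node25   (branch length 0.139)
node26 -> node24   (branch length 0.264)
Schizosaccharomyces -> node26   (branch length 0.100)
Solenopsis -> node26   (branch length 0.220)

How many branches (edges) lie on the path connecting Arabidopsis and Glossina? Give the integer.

9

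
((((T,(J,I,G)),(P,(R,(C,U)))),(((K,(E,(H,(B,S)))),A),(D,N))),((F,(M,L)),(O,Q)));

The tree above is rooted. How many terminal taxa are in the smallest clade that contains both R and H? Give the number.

16

The MRCA of R and H is the node subtending (((T,(J,I,G)),(P,(R,(C,U)))),(((K,(E,(H,(B,S)))),A),(D,N))).
That clade contains 16 terminal taxa: A, B, C, D, E, G, H, I, J, K, N, P, R, S, T, U.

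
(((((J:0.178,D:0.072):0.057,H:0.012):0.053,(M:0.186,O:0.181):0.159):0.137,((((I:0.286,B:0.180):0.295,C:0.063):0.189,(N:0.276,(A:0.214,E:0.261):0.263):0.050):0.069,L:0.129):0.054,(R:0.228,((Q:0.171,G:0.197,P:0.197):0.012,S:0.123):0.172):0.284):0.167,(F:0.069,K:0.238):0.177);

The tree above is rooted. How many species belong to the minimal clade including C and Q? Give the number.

17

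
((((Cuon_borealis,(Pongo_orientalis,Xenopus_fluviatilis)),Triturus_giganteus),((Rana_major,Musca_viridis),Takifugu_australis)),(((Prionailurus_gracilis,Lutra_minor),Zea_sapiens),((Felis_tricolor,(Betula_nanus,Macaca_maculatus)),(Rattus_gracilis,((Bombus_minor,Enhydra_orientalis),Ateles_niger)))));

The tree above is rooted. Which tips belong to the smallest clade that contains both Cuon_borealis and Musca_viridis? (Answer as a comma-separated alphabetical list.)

Cuon_borealis, Musca_viridis, Pongo_orientalis, Rana_major, Takifugu_australis, Triturus_giganteus, Xenopus_fluviatilis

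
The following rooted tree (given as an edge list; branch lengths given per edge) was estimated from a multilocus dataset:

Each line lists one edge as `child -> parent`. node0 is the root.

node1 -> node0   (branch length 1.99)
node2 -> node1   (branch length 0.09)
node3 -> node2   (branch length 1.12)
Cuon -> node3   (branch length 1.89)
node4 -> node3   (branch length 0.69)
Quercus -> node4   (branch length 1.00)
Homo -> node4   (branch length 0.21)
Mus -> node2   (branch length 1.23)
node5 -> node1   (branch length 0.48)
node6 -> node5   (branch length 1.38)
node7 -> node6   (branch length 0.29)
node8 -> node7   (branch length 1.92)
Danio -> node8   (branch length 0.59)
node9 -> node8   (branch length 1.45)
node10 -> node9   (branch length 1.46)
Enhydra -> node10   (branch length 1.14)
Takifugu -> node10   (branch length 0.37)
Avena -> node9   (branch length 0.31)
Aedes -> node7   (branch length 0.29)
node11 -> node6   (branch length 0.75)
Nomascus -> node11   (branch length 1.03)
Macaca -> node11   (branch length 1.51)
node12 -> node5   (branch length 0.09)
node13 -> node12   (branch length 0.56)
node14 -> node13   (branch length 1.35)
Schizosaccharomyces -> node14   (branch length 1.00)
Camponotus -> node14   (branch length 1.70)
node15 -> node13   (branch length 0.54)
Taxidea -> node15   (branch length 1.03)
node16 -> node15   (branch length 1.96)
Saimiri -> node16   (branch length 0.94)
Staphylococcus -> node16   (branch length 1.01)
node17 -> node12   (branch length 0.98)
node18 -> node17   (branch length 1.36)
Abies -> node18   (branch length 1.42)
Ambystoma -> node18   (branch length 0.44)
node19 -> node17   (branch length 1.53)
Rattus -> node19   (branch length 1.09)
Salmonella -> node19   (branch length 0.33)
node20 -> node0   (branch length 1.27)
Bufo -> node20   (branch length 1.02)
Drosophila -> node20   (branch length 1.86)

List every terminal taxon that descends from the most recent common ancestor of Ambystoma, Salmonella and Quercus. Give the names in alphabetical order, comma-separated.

Abies, Aedes, Ambystoma, Avena, Camponotus, Cuon, Danio, Enhydra, Homo, Macaca, Mus, Nomascus, Quercus, Rattus, Saimiri, Salmonella, Schizosaccharomyces, Staphylococcus, Takifugu, Taxidea

Tracing Ambystoma: it sits inside (Abies,Ambystoma).
Tracing Salmonella: it sits inside (Rattus,Salmonella).
Tracing Quercus: it sits inside (Quercus,Homo).
The smallest clade enclosing all 3 is (((Cuon,(Quercus,Homo)),Mus),((((Danio,((Enhydra,Takifugu),Avena)),Aedes),(Nomascus,Macaca)),(((Schizosaccharomyces,Camponotus),(Taxidea,(Saimiri,Staphylococcus))),((Abies,Ambystoma),(Rattus,Salmonella))))); the answer is its 20 terminal taxa in alphabetical order.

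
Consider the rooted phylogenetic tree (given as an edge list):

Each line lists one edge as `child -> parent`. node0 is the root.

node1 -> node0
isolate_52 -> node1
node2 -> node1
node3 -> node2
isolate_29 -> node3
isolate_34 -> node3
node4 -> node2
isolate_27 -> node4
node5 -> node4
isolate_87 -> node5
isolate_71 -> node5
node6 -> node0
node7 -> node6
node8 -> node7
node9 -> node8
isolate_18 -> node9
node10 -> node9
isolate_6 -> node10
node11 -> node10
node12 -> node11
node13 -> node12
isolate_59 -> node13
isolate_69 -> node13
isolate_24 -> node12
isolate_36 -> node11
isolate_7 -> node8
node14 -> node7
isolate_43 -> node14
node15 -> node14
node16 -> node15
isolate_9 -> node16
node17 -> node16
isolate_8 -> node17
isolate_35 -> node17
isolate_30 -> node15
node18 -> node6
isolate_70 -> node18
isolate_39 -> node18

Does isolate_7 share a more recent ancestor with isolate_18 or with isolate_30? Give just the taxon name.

isolate_18

The MRCA of isolate_7 and isolate_18 subtends ((isolate_18,(isolate_6,(((isolate_59,isolate_69),isolate_24),isolate_36))),isolate_7) (7 taxa).
The MRCA of isolate_7 and isolate_30 subtends (((isolate_18,(isolate_6,(((isolate_59,isolate_69),isolate_24),isolate_36))),isolate_7),(isolate_43,((isolate_9,(isolate_8,isolate_35)),isolate_30))) (12 taxa).
The first is nested inside the second, so isolate_7 shares a more recent common ancestor with isolate_18.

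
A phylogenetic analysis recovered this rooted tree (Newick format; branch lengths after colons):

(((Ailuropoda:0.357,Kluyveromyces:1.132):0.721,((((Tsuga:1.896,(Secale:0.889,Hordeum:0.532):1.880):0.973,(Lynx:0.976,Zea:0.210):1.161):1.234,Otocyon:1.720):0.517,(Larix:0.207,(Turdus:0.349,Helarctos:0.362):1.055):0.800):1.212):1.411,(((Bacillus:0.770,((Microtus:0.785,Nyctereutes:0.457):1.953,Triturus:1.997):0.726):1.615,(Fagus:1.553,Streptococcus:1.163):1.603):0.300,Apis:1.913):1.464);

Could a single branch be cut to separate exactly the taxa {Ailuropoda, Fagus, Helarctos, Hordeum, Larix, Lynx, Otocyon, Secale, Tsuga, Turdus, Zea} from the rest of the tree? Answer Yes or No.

The MRCA of the listed taxa is the root, so the smallest clade containing them is the whole tree.
That clade also contains Apis, Bacillus, Kluyveromyces, Microtus, Nyctereutes, Streptococcus, Triturus, which are not in the proposed group, so the group is not monophyletic.

No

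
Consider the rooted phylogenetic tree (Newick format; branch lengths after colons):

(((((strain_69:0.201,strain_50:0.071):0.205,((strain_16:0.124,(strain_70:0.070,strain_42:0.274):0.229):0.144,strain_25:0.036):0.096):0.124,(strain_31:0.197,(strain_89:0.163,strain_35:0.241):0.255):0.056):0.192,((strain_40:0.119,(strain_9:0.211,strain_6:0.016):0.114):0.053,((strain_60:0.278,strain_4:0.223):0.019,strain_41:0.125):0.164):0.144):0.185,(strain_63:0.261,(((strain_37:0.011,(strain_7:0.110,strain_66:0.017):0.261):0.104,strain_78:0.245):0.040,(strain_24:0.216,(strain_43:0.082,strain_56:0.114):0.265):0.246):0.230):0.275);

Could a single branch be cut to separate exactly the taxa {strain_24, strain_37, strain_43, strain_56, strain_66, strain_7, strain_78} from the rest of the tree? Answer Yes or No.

The most recent common ancestor of these taxa subtends (((strain_37,(strain_7,strain_66)),strain_78),(strain_24,(strain_43,strain_56))).
That clade has exactly 7 tips — every listed taxon and nothing else — so the group is monophyletic.

Yes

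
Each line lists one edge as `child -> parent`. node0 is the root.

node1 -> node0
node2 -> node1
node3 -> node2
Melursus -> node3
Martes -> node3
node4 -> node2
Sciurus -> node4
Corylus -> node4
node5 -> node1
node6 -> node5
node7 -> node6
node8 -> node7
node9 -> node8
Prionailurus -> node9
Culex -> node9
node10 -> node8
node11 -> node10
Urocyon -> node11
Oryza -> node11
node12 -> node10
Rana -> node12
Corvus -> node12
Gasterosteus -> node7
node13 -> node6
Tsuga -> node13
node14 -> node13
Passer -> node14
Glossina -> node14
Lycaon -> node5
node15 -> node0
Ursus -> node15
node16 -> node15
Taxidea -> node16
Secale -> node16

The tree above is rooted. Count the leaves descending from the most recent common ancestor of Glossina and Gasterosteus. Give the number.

10

The MRCA of Glossina and Gasterosteus is the node subtending ((((Prionailurus,Culex),((Urocyon,Oryza),(Rana,Corvus))),Gasterosteus),(Tsuga,(Passer,Glossina))).
That clade contains 10 terminal taxa: Corvus, Culex, Gasterosteus, Glossina, Oryza, Passer, Prionailurus, Rana, Tsuga, Urocyon.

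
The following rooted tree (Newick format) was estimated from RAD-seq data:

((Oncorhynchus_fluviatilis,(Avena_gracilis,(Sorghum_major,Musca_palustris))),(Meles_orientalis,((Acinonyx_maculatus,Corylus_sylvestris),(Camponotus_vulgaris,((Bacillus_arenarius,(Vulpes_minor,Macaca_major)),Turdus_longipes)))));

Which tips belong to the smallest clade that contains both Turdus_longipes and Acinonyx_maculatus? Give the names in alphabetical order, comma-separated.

Acinonyx_maculatus, Bacillus_arenarius, Camponotus_vulgaris, Corylus_sylvestris, Macaca_major, Turdus_longipes, Vulpes_minor

Tracing Turdus_longipes: it sits inside ((Bacillus_arenarius,(Vulpes_minor,Macaca_major)),Turdus_longipes).
Tracing Acinonyx_maculatus: it sits inside (Acinonyx_maculatus,Corylus_sylvestris).
The smallest clade enclosing both is ((Acinonyx_maculatus,Corylus_sylvestris),(Camponotus_vulgaris,((Bacillus_arenarius,(Vulpes_minor,Macaca_major)),Turdus_longipes))); the answer is its 7 terminal taxa in alphabetical order.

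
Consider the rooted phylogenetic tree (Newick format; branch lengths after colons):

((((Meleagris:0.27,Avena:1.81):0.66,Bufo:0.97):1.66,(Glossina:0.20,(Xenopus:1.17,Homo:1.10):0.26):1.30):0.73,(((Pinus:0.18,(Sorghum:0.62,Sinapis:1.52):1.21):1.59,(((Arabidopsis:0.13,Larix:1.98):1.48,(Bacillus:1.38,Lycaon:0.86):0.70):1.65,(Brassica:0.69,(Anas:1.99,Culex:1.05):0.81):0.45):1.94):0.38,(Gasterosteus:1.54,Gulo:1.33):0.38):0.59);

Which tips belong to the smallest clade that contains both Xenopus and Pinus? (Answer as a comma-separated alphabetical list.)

Anas, Arabidopsis, Avena, Bacillus, Brassica, Bufo, Culex, Gasterosteus, Glossina, Gulo, Homo, Larix, Lycaon, Meleagris, Pinus, Sinapis, Sorghum, Xenopus

Tracing Xenopus: it sits inside (Xenopus,Homo).
Tracing Pinus: it sits inside (Pinus,(Sorghum,Sinapis)).
The smallest clade enclosing both is the whole tree (their MRCA is the root), so the answer is all 18 tips in alphabetical order.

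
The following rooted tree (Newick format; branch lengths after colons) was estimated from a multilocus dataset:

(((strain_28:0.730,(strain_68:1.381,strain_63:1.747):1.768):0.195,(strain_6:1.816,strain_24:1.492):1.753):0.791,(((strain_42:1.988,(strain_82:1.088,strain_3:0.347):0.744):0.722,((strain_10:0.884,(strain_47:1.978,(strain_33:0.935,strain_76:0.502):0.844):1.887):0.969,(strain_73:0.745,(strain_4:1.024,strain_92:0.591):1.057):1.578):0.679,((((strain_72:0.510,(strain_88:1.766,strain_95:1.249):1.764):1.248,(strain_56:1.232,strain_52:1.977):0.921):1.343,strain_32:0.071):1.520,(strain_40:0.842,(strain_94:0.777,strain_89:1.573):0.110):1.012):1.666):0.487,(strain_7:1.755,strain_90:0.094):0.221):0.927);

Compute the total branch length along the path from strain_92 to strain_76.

7.428

The path runs strain_92 → … → MRCA → … → strain_76; the MRCA is the node subtending ((strain_10,(strain_47,(strain_33,strain_76))),(strain_73,(strain_4,strain_92))).
Branch lengths along that path: 0.591 + 1.057 + 1.578 + 0.969 + 1.887 + 0.844 + 0.502 = 7.428.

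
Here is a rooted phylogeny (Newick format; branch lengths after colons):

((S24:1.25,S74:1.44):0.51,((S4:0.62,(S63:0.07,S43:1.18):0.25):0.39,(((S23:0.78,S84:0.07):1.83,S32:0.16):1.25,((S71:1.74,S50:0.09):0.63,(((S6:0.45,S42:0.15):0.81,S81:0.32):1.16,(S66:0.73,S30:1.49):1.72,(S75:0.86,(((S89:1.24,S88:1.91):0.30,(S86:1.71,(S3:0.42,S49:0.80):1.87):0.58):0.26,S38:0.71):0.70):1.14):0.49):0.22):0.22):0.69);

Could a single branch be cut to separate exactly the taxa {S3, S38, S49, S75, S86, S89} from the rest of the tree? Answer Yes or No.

No

The MRCA of the listed taxa subtends (S75,(((S89,S88),(S86,(S3,S49))),S38)).
That clade also contains S88, which is not in the proposed group, so the group is not monophyletic.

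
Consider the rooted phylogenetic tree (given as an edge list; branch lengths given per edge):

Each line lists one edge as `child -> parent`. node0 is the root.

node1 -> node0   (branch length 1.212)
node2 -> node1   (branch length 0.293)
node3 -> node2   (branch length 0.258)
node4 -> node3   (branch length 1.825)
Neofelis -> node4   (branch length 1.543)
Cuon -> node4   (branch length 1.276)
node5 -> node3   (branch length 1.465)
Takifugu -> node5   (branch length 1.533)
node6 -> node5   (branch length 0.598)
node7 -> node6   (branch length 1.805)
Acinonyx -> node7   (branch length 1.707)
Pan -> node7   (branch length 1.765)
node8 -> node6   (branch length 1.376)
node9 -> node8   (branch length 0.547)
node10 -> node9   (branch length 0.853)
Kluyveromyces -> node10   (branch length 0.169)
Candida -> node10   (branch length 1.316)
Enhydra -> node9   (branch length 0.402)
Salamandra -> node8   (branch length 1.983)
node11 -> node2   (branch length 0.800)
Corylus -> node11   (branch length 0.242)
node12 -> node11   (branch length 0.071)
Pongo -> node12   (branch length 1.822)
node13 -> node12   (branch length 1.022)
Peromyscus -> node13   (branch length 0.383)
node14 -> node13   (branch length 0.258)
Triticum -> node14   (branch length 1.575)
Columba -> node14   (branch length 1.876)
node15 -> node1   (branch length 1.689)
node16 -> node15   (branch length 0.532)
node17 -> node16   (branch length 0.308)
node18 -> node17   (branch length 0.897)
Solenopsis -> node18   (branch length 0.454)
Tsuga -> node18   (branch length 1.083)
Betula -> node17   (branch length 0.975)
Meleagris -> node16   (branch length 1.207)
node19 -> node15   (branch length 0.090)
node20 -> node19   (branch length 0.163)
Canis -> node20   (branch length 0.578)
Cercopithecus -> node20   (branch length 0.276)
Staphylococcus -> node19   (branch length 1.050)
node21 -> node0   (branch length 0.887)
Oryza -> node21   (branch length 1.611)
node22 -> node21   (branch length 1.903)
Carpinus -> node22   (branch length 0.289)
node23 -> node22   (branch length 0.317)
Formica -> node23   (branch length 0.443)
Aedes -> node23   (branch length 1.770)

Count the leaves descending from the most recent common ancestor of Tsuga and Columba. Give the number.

The MRCA of Tsuga and Columba is the node subtending ((((Neofelis,Cuon),(Takifugu,((Acinonyx,Pan),(((Kluyveromyces,Candida),Enhydra),Salamandra)))),(Corylus,(Pongo,(Peromyscus,(Triticum,Columba))))),((((Solenopsis,Tsuga),Betula),Meleagris),((Canis,Cercopithecus),Staphylococcus))).
That clade contains 21 terminal taxa: Acinonyx, Betula, Candida, Canis, Cercopithecus, Columba, Corylus, Cuon, Enhydra, Kluyveromyces, Meleagris, Neofelis, Pan, Peromyscus, Pongo, Salamandra, Solenopsis, Staphylococcus, Takifugu, Triticum, Tsuga.

21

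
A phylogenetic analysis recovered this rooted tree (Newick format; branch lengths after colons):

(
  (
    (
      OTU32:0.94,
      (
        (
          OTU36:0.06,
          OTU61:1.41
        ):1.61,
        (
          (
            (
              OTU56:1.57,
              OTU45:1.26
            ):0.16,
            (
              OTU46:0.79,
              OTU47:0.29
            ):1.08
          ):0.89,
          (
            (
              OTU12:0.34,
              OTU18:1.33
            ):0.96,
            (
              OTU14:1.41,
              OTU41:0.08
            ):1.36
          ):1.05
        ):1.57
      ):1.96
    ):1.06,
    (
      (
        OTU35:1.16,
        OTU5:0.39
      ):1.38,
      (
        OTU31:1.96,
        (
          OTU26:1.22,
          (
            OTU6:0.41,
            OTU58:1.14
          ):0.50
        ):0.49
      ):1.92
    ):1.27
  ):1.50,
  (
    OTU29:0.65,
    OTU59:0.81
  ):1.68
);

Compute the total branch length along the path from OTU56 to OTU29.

11.04

The path runs OTU56 → … → MRCA → … → OTU29; the MRCA is the root of the tree.
Branch lengths along that path: 1.57 + 0.16 + 0.89 + 1.57 + 1.96 + 1.06 + 1.50 + 1.68 + 0.65 = 11.04.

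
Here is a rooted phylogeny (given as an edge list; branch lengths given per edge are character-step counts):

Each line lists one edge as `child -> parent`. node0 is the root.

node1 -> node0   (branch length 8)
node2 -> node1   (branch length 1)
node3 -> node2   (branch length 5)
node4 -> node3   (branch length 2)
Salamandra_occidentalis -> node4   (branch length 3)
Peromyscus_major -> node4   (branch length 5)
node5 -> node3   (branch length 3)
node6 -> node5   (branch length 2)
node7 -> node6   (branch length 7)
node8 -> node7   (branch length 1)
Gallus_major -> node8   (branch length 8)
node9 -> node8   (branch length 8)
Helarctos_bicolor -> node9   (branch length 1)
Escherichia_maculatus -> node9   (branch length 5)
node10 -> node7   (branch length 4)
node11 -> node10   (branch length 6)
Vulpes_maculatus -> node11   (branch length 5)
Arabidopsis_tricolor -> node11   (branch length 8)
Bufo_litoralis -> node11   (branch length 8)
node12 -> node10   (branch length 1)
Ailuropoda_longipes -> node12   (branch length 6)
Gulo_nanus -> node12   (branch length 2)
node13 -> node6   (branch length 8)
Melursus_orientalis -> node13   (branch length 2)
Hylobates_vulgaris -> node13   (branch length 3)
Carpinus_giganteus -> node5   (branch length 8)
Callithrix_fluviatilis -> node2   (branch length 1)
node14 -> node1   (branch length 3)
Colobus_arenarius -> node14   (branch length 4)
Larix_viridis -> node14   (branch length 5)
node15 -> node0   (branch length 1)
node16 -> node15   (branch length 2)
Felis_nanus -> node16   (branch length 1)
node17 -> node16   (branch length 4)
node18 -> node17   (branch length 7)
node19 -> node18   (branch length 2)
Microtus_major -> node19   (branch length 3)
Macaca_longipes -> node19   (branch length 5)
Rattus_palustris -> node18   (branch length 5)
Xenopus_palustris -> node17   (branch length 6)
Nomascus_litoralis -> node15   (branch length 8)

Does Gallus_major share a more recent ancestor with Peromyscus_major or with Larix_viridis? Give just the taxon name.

Peromyscus_major

The MRCA of Gallus_major and Peromyscus_major subtends ((Salamandra_occidentalis,Peromyscus_major),((((Gallus_major,(Helarctos_bicolor,Escherichia_maculatus)),((Vulpes_maculatus,Arabidopsis_tricolor,Bufo_litoralis),(Ailuropoda_longipes,Gulo_nanus))),(Melursus_orientalis,Hylobates_vulgaris)),Carpinus_giganteus)) (13 taxa).
The MRCA of Gallus_major and Larix_viridis subtends ((((Salamandra_occidentalis,Peromyscus_major),((((Gallus_major,(Helarctos_bicolor,Escherichia_maculatus)),((Vulpes_maculatus,Arabidopsis_tricolor,Bufo_litoralis),(Ailuropoda_longipes,Gulo_nanus))),(Melursus_orientalis,Hylobates_vulgaris)),Carpinus_giganteus)),Callithrix_fluviatilis),(Colobus_arenarius,Larix_viridis)) (16 taxa).
The first is nested inside the second, so Gallus_major shares a more recent common ancestor with Peromyscus_major.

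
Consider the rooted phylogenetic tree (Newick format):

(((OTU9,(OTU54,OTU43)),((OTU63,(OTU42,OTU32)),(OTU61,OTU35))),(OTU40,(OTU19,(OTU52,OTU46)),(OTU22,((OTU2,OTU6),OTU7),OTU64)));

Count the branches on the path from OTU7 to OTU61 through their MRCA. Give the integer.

8

The MRCA of OTU7 and OTU61 is the root of the tree.
From OTU7 up to that node: 4 branches. From OTU61 up to the same node: 4 branches. Total: 4 + 4 = 8.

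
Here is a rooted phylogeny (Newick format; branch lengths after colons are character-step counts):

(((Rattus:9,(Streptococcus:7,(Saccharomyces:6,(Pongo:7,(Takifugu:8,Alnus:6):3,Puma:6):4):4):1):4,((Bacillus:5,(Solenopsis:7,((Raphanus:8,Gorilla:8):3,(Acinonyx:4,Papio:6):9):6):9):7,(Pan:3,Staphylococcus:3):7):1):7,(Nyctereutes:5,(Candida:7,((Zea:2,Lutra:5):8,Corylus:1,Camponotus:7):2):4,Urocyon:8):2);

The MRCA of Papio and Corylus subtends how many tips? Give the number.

22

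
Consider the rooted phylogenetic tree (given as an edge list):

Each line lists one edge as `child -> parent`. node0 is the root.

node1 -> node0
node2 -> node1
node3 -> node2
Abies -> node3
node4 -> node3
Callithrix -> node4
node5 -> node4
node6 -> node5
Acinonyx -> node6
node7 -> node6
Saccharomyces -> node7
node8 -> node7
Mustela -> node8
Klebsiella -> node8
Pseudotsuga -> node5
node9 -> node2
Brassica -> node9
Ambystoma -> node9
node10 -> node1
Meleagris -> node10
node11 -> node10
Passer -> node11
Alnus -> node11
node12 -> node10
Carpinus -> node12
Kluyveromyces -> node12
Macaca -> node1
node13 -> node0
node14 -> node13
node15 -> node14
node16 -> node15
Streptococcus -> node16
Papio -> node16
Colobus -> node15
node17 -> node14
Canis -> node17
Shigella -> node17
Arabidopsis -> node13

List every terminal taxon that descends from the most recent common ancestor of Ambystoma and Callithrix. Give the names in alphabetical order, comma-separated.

Abies, Acinonyx, Ambystoma, Brassica, Callithrix, Klebsiella, Mustela, Pseudotsuga, Saccharomyces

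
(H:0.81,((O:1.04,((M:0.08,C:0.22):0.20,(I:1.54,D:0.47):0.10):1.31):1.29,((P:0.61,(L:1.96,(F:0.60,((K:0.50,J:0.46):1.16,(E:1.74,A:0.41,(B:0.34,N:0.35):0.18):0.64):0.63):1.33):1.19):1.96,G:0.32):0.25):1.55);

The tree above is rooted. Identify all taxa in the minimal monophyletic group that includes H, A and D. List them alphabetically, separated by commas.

Tracing H: it attaches directly to the root.
Tracing A: it sits inside (E,A,(B,N)).
Tracing D: it sits inside (I,D).
The smallest clade enclosing all 3 is the whole tree (their MRCA is the root), so the answer is all 16 tips in alphabetical order.

A, B, C, D, E, F, G, H, I, J, K, L, M, N, O, P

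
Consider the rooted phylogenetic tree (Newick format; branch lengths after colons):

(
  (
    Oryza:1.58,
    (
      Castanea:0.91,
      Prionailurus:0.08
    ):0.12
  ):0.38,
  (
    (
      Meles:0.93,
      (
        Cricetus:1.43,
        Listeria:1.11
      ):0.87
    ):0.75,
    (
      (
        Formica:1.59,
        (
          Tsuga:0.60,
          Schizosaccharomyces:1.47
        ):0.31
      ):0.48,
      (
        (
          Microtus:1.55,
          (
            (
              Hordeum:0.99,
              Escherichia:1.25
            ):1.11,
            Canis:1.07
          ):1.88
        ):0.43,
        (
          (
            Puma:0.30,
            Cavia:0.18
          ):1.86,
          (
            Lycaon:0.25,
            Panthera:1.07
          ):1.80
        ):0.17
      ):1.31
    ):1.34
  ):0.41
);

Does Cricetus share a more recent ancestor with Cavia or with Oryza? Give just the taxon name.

Cavia

The MRCA of Cricetus and Cavia subtends ((Meles,(Cricetus,Listeria)),((Formica,(Tsuga,Schizosaccharomyces)),((Microtus,((Hordeum,Escherichia),Canis)),((Puma,Cavia),(Lycaon,Panthera))))) (14 taxa).
The MRCA of Cricetus and Oryza is the root, subtending the entire tree (17 taxa).
The first is nested inside the second, so Cricetus shares a more recent common ancestor with Cavia.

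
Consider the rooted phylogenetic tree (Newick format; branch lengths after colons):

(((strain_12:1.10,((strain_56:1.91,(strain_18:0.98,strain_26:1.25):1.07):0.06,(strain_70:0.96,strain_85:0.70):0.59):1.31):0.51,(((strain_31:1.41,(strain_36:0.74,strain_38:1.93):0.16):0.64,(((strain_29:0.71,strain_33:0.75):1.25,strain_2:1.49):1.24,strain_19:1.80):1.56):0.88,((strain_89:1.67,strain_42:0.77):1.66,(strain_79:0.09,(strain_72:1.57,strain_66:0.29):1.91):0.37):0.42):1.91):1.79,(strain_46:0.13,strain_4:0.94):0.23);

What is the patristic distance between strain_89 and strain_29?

The path runs strain_89 → … → MRCA → … → strain_29; the MRCA is the node subtending (((strain_31,(strain_36,strain_38)),(((strain_29,strain_33),strain_2),strain_19)),((strain_89,strain_42),(strain_79,(strain_72,strain_66)))).
Branch lengths along that path: 1.67 + 1.66 + 0.42 + 0.88 + 1.56 + 1.24 + 1.25 + 0.71 = 9.39.

9.39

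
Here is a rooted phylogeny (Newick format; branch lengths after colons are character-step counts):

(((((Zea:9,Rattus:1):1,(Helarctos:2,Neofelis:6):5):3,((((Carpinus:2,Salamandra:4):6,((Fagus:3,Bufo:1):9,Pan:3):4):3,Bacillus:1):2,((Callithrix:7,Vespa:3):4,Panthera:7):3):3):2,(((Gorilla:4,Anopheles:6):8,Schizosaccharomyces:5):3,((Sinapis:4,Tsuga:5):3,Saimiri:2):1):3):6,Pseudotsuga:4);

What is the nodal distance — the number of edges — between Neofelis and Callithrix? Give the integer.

The MRCA of Neofelis and Callithrix is the node subtending (((Zea,Rattus),(Helarctos,Neofelis)),((((Carpinus,Salamandra),((Fagus,Bufo),Pan)),Bacillus),((Callithrix,Vespa),Panthera))).
From Neofelis up to that node: 3 branches. From Callithrix up to the same node: 4 branches. Total: 3 + 4 = 7.

7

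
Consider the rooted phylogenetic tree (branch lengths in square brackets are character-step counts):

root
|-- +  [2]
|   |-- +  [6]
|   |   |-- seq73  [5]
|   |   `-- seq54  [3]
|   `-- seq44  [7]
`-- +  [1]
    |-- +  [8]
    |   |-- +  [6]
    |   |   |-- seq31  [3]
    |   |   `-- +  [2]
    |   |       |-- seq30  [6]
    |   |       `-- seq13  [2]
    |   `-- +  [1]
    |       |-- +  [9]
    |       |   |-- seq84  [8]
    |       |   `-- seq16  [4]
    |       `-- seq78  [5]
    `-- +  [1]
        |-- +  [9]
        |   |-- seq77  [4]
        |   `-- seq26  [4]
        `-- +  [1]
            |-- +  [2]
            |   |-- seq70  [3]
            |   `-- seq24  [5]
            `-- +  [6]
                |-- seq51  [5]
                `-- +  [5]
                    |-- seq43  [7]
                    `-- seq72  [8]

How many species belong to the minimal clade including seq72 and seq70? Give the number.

The MRCA of seq72 and seq70 is the node subtending ((seq70,seq24),(seq51,(seq43,seq72))).
That clade contains 5 terminal taxa: seq24, seq43, seq51, seq70, seq72.

5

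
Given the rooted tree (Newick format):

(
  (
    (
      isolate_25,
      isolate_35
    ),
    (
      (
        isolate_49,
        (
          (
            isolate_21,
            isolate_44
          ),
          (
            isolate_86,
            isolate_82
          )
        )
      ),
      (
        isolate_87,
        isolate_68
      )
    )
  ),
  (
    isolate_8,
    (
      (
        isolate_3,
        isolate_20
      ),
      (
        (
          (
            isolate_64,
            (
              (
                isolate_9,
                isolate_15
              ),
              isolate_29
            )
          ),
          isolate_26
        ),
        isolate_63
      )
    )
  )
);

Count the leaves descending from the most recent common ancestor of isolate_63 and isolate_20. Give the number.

The MRCA of isolate_63 and isolate_20 is the node subtending ((isolate_3,isolate_20),(((isolate_64,((isolate_9,isolate_15),isolate_29)),isolate_26),isolate_63)).
That clade contains 8 terminal taxa: isolate_15, isolate_20, isolate_26, isolate_29, isolate_3, isolate_63, isolate_64, isolate_9.

8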